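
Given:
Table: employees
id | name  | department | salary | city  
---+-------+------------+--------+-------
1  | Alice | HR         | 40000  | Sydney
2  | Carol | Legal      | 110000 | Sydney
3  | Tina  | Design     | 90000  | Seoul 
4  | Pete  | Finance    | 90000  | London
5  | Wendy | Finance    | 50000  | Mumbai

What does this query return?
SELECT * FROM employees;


SELECT * returns all 5 rows with all columns

5 rows:
1, Alice, HR, 40000, Sydney
2, Carol, Legal, 110000, Sydney
3, Tina, Design, 90000, Seoul
4, Pete, Finance, 90000, London
5, Wendy, Finance, 50000, Mumbai


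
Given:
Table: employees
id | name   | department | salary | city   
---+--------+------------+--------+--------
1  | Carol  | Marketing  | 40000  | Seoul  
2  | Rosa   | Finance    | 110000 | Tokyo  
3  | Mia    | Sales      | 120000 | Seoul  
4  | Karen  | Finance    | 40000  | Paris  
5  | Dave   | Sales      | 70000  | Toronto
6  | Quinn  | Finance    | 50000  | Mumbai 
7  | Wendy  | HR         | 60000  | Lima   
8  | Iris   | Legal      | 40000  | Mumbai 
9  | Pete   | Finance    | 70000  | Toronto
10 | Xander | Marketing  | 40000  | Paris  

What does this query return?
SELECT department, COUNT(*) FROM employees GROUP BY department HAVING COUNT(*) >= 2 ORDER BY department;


Groups with count >= 2:
  Finance: 4 -> PASS
  Marketing: 2 -> PASS
  Sales: 2 -> PASS
  HR: 1 -> filtered out
  Legal: 1 -> filtered out


3 groups:
Finance, 4
Marketing, 2
Sales, 2


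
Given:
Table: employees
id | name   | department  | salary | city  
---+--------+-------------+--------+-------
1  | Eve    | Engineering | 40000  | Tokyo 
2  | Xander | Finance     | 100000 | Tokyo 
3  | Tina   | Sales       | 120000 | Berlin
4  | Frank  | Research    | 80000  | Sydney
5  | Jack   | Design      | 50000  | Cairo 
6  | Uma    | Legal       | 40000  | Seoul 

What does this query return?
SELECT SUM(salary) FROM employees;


SUM(salary) = 40000 + 100000 + 120000 + 80000 + 50000 + 40000 = 430000

430000


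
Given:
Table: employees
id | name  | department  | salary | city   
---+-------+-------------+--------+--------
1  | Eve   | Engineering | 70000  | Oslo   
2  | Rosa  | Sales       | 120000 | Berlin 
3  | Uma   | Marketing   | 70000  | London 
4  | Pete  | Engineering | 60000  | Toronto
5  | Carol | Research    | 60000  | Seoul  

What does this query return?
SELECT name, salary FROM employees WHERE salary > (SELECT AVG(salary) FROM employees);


Subquery: AVG(salary) = 76000.0
Filtering: salary > 76000.0
  Rosa (120000) -> MATCH


1 rows:
Rosa, 120000


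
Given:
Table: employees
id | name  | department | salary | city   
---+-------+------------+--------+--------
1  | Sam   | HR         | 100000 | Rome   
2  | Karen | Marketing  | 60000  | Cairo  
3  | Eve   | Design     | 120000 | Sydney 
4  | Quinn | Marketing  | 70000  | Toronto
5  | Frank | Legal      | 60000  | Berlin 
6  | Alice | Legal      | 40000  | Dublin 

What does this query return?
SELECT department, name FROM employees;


Projecting columns: department, name

6 rows:
HR, Sam
Marketing, Karen
Design, Eve
Marketing, Quinn
Legal, Frank
Legal, Alice


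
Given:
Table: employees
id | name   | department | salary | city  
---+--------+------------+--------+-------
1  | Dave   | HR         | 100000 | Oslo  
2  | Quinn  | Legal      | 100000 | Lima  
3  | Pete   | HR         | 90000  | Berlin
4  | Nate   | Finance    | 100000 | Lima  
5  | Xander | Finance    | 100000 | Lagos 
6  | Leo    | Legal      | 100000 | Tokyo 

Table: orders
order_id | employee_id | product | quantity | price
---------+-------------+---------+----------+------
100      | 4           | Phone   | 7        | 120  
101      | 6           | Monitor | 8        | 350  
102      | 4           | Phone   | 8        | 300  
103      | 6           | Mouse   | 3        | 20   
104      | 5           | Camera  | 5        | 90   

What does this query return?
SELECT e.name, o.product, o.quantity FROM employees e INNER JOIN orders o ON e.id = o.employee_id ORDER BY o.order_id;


Joining employees.id = orders.employee_id:
  employee Nate (id=4) -> order Phone
  employee Leo (id=6) -> order Monitor
  employee Nate (id=4) -> order Phone
  employee Leo (id=6) -> order Mouse
  employee Xander (id=5) -> order Camera


5 rows:
Nate, Phone, 7
Leo, Monitor, 8
Nate, Phone, 8
Leo, Mouse, 3
Xander, Camera, 5


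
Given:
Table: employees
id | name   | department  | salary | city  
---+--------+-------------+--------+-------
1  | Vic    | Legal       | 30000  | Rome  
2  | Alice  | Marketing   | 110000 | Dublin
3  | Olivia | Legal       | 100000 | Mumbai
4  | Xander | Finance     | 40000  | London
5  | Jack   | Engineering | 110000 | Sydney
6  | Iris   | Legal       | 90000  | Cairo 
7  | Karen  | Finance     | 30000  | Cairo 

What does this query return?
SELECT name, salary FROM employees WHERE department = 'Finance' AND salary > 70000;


Filtering: department = 'Finance' AND salary > 70000
Matching: 0 rows

Empty result set (0 rows)


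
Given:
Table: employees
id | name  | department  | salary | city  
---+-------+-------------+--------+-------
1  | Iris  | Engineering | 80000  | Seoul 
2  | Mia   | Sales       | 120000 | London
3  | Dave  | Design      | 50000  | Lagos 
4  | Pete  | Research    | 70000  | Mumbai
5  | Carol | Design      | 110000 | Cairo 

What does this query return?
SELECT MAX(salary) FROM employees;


Salaries: 80000, 120000, 50000, 70000, 110000
MAX = 120000

120000


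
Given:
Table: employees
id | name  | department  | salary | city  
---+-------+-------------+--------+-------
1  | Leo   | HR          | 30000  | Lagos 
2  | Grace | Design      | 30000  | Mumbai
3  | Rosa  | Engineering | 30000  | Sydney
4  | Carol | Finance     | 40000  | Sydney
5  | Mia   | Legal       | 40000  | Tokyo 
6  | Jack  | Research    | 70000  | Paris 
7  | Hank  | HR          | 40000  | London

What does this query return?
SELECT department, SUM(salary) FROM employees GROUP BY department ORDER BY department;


Summing salary within each department:
  Design: 30000 = 30000
  Engineering: 30000 = 30000
  Finance: 40000 = 40000
  HR: 30000 + 40000 = 70000
  Legal: 40000 = 40000
  Research: 70000 = 70000


6 groups:
Design, 30000
Engineering, 30000
Finance, 40000
HR, 70000
Legal, 40000
Research, 70000


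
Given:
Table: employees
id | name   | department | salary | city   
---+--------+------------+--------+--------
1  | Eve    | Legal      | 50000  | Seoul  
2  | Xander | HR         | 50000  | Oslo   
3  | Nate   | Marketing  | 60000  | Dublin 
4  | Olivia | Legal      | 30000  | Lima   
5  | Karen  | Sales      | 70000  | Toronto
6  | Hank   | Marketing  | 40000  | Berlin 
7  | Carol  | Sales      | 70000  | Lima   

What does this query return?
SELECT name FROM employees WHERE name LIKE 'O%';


LIKE 'O%' matches names starting with 'O'
Matching: 1

1 rows:
Olivia


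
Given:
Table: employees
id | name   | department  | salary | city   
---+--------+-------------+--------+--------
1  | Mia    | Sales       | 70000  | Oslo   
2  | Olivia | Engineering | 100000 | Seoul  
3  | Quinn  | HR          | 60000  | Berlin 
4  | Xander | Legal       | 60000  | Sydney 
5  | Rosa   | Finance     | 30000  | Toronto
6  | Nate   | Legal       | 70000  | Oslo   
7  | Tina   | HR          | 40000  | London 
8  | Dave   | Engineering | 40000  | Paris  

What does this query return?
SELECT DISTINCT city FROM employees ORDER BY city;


All 'city' values (row order): Oslo, Seoul, Berlin, Sydney, Toronto, Oslo, London, Paris
Removing duplicates leaves 7 unique value(s).

7 values:
Berlin
London
Oslo
Paris
Seoul
Sydney
Toronto


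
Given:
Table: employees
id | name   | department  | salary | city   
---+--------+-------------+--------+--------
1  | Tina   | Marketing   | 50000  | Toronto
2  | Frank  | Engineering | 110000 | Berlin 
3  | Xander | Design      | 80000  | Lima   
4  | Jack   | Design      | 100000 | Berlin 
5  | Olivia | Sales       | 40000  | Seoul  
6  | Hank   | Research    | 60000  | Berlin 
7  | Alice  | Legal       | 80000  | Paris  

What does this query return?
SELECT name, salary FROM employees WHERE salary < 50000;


Filtering: salary < 50000
Matching: 1 rows

1 rows:
Olivia, 40000


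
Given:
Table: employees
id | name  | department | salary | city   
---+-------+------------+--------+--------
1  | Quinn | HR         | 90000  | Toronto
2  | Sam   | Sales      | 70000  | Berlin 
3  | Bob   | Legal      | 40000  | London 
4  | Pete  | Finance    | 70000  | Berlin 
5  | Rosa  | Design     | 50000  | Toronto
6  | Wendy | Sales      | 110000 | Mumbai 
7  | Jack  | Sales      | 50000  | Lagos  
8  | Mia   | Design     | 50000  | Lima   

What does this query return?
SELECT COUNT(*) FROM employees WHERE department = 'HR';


Counting rows where department = 'HR'
  Quinn -> MATCH


1


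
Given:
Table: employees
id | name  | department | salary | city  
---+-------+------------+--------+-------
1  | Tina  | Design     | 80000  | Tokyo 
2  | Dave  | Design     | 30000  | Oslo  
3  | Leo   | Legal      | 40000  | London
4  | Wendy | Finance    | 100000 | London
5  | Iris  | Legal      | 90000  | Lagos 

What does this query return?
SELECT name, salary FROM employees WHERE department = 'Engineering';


Filtering: department = 'Engineering'
Matching rows: 0

Empty result set (0 rows)


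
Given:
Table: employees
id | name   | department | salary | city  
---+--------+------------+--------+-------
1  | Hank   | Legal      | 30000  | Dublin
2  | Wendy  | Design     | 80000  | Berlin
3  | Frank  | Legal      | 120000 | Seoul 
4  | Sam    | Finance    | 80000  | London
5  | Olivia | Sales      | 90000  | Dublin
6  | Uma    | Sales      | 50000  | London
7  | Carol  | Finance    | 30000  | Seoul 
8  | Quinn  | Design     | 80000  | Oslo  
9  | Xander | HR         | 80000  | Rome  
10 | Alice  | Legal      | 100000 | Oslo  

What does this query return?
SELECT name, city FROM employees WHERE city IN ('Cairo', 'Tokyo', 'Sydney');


Filtering: city IN ('Cairo', 'Tokyo', 'Sydney')
Matching: 0 rows

Empty result set (0 rows)


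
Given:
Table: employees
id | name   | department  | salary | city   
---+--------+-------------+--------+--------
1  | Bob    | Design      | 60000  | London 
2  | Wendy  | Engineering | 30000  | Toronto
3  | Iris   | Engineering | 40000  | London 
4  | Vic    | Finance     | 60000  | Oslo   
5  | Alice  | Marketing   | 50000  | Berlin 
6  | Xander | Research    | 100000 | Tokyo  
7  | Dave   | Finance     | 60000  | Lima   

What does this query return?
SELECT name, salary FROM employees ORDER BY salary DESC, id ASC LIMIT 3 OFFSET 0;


Sort by salary DESC (id ASC tiebreak), then skip 0 and take 3
Rows 1 through 3

3 rows:
Xander, 100000
Bob, 60000
Vic, 60000


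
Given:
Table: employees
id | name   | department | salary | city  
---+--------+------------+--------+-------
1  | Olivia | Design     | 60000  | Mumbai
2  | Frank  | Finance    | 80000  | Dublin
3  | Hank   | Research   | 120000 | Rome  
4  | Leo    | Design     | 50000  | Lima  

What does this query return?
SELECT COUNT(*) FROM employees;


COUNT(*) counts all rows

4


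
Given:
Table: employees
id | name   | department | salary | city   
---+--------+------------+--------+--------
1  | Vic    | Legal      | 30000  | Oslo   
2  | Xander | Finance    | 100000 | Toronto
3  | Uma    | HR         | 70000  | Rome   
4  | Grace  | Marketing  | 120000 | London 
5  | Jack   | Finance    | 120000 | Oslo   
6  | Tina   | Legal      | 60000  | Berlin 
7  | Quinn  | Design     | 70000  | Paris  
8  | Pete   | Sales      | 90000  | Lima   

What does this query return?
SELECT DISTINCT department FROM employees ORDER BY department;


All 'department' values (row order): Legal, Finance, HR, Marketing, Finance, Legal, Design, Sales
Removing duplicates leaves 6 unique value(s).

6 values:
Design
Finance
HR
Legal
Marketing
Sales


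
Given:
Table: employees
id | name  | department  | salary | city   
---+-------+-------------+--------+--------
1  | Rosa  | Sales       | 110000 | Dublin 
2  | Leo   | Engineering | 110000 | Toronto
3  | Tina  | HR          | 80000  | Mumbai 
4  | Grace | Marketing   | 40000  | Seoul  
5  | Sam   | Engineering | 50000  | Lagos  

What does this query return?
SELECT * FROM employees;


SELECT * returns all 5 rows with all columns

5 rows:
1, Rosa, Sales, 110000, Dublin
2, Leo, Engineering, 110000, Toronto
3, Tina, HR, 80000, Mumbai
4, Grace, Marketing, 40000, Seoul
5, Sam, Engineering, 50000, Lagos


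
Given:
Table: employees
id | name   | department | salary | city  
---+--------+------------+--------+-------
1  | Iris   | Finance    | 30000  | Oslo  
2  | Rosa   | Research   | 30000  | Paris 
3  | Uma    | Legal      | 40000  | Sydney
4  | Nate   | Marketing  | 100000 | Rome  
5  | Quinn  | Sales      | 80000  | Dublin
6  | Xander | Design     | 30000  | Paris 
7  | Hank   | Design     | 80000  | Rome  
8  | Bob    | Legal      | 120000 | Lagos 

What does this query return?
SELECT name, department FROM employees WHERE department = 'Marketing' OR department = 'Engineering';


Filtering: department = 'Marketing' OR 'Engineering'
Matching: 1 rows

1 rows:
Nate, Marketing


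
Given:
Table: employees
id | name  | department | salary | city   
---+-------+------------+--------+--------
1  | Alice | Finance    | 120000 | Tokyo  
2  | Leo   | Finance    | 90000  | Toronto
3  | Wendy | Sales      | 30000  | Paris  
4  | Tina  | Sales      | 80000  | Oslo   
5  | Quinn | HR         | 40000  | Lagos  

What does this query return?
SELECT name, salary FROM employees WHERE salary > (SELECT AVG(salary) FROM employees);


Subquery: AVG(salary) = 72000.0
Filtering: salary > 72000.0
  Alice (120000) -> MATCH
  Leo (90000) -> MATCH
  Tina (80000) -> MATCH


3 rows:
Alice, 120000
Leo, 90000
Tina, 80000


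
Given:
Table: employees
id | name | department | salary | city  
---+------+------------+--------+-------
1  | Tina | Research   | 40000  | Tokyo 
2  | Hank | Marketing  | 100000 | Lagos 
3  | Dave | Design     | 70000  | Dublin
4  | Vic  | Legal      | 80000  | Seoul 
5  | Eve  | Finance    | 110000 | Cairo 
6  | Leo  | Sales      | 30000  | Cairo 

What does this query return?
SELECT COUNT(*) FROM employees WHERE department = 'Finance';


Counting rows where department = 'Finance'
  Eve -> MATCH


1


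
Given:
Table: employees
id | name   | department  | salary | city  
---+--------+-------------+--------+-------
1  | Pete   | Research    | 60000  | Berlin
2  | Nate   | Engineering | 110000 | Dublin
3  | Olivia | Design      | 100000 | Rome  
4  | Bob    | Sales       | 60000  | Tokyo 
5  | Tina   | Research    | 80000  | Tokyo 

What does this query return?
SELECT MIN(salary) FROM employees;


Salaries: 60000, 110000, 100000, 60000, 80000
MIN = 60000

60000


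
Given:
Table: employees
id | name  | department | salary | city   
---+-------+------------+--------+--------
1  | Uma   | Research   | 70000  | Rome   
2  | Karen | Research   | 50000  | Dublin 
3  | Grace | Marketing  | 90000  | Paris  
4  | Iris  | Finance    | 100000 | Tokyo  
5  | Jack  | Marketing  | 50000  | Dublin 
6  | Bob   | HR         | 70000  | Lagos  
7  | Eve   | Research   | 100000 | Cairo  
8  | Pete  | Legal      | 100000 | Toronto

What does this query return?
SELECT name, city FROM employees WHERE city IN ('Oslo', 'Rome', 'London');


Filtering: city IN ('Oslo', 'Rome', 'London')
Matching: 1 rows

1 rows:
Uma, Rome


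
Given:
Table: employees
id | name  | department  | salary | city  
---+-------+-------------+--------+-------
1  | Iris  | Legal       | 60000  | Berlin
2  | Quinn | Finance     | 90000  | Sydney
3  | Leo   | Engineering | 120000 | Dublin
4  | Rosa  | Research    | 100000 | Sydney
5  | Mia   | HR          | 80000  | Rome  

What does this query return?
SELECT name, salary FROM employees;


Projecting columns: name, salary

5 rows:
Iris, 60000
Quinn, 90000
Leo, 120000
Rosa, 100000
Mia, 80000


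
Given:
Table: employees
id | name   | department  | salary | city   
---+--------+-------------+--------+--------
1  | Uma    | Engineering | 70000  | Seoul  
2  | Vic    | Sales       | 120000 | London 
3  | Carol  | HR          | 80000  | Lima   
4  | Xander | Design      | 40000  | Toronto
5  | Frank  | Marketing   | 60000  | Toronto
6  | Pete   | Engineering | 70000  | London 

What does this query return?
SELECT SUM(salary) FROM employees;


SUM(salary) = 70000 + 120000 + 80000 + 40000 + 60000 + 70000 = 440000

440000


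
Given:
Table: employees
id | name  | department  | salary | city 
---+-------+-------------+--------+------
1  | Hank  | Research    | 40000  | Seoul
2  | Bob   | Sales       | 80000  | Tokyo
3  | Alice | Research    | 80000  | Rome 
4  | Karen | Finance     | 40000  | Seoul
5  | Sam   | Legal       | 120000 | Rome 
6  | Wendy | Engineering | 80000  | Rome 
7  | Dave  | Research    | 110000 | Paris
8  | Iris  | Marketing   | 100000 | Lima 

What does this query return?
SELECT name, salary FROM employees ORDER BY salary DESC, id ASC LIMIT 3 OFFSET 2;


Sort by salary DESC (id ASC tiebreak), then skip 2 and take 3
Rows 3 through 5

3 rows:
Iris, 100000
Bob, 80000
Alice, 80000


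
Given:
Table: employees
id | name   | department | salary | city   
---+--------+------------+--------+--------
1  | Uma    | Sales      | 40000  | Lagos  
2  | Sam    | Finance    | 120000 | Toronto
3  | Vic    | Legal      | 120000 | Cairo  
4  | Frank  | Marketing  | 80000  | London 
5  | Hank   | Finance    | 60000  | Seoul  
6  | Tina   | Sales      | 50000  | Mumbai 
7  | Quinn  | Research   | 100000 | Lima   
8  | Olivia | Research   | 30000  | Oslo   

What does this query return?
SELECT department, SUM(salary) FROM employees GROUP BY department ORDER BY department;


Summing salary within each department:
  Finance: 120000 + 60000 = 180000
  Legal: 120000 = 120000
  Marketing: 80000 = 80000
  Research: 100000 + 30000 = 130000
  Sales: 40000 + 50000 = 90000


5 groups:
Finance, 180000
Legal, 120000
Marketing, 80000
Research, 130000
Sales, 90000


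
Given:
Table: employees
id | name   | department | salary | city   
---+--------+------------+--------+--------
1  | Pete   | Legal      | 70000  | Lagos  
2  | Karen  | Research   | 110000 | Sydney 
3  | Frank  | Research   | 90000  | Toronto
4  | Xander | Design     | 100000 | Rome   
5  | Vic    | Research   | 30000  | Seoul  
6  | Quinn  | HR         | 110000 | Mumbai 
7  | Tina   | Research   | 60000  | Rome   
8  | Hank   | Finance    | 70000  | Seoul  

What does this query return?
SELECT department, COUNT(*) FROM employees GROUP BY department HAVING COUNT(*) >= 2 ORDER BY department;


Groups with count >= 2:
  Research: 4 -> PASS
  Design: 1 -> filtered out
  Finance: 1 -> filtered out
  HR: 1 -> filtered out
  Legal: 1 -> filtered out


1 groups:
Research, 4


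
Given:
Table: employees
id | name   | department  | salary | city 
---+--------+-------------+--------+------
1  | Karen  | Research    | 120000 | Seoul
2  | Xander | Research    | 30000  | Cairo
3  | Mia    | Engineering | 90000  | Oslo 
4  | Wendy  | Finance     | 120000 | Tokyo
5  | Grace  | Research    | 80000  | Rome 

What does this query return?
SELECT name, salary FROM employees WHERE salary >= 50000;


Filtering: salary >= 50000
Matching: 4 rows

4 rows:
Karen, 120000
Mia, 90000
Wendy, 120000
Grace, 80000


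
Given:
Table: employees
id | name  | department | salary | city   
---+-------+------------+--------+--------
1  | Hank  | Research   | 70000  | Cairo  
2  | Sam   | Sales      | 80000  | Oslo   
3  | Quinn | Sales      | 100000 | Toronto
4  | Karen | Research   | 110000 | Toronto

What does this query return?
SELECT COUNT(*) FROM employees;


COUNT(*) counts all rows

4


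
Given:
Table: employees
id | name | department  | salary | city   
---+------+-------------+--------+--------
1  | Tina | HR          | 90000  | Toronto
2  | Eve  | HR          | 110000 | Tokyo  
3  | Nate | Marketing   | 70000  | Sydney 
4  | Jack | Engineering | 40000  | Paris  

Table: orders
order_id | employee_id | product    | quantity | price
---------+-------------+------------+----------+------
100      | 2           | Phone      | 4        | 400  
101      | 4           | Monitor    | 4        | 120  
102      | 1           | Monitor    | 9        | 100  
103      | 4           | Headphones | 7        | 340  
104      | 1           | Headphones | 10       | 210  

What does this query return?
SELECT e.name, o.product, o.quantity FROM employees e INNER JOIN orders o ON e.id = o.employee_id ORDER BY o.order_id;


Joining employees.id = orders.employee_id:
  employee Eve (id=2) -> order Phone
  employee Jack (id=4) -> order Monitor
  employee Tina (id=1) -> order Monitor
  employee Jack (id=4) -> order Headphones
  employee Tina (id=1) -> order Headphones


5 rows:
Eve, Phone, 4
Jack, Monitor, 4
Tina, Monitor, 9
Jack, Headphones, 7
Tina, Headphones, 10


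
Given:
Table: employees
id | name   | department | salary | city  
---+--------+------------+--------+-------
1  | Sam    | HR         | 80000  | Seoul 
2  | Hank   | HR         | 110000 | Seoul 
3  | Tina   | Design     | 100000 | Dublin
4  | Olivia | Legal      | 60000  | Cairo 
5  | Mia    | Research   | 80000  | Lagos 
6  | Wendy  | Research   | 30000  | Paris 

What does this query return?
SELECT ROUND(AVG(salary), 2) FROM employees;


SUM(salary) = 460000
COUNT = 6
ROUND(AVG, 2) = ROUND(460000 / 6, 2) = 76666.67

76666.67


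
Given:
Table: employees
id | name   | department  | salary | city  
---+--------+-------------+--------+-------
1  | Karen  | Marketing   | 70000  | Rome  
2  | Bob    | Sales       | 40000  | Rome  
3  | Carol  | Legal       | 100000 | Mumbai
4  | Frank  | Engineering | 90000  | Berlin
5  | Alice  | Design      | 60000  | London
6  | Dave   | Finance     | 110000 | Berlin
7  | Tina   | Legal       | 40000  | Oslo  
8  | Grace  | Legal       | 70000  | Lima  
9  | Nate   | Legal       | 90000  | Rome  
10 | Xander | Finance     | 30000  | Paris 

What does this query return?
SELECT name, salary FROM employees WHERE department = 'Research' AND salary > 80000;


Filtering: department = 'Research' AND salary > 80000
Matching: 0 rows

Empty result set (0 rows)


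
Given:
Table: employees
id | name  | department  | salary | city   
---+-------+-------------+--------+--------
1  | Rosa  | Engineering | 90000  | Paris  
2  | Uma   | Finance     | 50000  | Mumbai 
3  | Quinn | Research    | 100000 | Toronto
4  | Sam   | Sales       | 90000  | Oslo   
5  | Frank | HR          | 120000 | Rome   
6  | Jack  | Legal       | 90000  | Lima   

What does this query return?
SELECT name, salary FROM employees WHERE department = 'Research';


Filtering: department = 'Research'
Matching rows: 1

1 rows:
Quinn, 100000


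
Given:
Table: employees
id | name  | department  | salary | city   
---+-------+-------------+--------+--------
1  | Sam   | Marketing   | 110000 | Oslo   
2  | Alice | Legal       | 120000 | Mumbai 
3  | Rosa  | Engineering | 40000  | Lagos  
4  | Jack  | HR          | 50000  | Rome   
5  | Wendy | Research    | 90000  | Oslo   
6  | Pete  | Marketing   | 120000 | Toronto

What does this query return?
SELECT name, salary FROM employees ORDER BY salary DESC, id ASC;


Sorting by salary DESC, then id ASC for ties

6 rows:
Alice, 120000
Pete, 120000
Sam, 110000
Wendy, 90000
Jack, 50000
Rosa, 40000


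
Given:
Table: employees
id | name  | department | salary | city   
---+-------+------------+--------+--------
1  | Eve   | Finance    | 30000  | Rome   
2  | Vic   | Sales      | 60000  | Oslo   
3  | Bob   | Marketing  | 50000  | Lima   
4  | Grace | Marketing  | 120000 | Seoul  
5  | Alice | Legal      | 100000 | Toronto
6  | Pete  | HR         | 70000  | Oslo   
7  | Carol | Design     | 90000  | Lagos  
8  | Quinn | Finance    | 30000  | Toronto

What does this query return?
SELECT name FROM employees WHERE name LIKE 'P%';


LIKE 'P%' matches names starting with 'P'
Matching: 1

1 rows:
Pete


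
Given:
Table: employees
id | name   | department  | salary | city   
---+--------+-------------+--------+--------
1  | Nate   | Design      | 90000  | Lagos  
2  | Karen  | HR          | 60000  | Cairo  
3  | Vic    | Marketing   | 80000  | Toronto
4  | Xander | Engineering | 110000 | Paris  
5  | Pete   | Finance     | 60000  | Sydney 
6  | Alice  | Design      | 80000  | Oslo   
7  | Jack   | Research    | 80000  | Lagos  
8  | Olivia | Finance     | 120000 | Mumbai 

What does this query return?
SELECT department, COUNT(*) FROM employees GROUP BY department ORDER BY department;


Assigning each row to its department group:
  Nate -> Design
  Karen -> HR
  Vic -> Marketing
  Xander -> Engineering
  Pete -> Finance
  Alice -> Design
  Jack -> Research
  Olivia -> Finance


6 groups:
Design, 2
Engineering, 1
Finance, 2
HR, 1
Marketing, 1
Research, 1


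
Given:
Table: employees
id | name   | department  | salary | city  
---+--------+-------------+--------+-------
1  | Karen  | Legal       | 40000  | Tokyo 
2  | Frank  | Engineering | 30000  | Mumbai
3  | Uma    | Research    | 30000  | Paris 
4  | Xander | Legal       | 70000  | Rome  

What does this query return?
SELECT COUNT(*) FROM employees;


COUNT(*) counts all rows

4


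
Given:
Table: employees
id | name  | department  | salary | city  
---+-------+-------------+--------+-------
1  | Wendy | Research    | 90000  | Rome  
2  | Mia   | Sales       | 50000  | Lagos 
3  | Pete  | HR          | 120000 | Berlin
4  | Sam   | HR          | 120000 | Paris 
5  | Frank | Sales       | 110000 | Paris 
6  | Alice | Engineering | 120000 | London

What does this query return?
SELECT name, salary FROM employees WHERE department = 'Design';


Filtering: department = 'Design'
Matching rows: 0

Empty result set (0 rows)


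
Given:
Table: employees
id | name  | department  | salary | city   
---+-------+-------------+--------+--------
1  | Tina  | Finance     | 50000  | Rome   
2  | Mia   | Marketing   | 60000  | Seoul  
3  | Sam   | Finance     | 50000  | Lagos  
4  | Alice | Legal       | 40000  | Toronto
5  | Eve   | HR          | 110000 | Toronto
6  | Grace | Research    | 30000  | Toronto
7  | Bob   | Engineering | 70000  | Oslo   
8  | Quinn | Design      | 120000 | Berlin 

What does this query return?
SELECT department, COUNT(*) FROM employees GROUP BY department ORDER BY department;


Assigning each row to its department group:
  Tina -> Finance
  Mia -> Marketing
  Sam -> Finance
  Alice -> Legal
  Eve -> HR
  Grace -> Research
  Bob -> Engineering
  Quinn -> Design


7 groups:
Design, 1
Engineering, 1
Finance, 2
HR, 1
Legal, 1
Marketing, 1
Research, 1


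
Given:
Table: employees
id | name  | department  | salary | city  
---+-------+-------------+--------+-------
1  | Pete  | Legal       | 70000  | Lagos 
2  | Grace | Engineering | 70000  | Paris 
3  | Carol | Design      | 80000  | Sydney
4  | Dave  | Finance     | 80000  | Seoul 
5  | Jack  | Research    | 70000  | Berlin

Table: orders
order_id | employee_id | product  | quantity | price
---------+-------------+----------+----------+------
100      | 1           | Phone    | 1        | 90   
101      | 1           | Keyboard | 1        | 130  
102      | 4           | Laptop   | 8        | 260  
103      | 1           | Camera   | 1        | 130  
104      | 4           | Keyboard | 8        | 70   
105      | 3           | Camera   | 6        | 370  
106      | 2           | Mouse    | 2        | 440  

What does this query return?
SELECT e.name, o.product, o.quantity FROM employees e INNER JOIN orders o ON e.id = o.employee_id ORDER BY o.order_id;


Joining employees.id = orders.employee_id:
  employee Pete (id=1) -> order Phone
  employee Pete (id=1) -> order Keyboard
  employee Dave (id=4) -> order Laptop
  employee Pete (id=1) -> order Camera
  employee Dave (id=4) -> order Keyboard
  employee Carol (id=3) -> order Camera
  employee Grace (id=2) -> order Mouse


7 rows:
Pete, Phone, 1
Pete, Keyboard, 1
Dave, Laptop, 8
Pete, Camera, 1
Dave, Keyboard, 8
Carol, Camera, 6
Grace, Mouse, 2


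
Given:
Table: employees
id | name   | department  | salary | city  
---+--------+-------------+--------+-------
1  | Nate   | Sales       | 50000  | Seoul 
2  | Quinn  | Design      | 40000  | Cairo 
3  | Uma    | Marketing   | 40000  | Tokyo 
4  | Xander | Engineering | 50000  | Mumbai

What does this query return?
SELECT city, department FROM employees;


Projecting columns: city, department

4 rows:
Seoul, Sales
Cairo, Design
Tokyo, Marketing
Mumbai, Engineering


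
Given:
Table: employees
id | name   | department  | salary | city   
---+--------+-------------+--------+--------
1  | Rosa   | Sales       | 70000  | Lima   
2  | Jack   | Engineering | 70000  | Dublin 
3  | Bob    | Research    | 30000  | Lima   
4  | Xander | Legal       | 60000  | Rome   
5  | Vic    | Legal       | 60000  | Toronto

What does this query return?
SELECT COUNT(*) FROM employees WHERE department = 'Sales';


Counting rows where department = 'Sales'
  Rosa -> MATCH


1


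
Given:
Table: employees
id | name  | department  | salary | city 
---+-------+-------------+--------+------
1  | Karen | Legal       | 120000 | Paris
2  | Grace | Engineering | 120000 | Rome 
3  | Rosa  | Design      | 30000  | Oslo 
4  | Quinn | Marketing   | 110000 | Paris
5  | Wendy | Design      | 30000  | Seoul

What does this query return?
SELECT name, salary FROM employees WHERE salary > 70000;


Filtering: salary > 70000
Matching: 3 rows

3 rows:
Karen, 120000
Grace, 120000
Quinn, 110000


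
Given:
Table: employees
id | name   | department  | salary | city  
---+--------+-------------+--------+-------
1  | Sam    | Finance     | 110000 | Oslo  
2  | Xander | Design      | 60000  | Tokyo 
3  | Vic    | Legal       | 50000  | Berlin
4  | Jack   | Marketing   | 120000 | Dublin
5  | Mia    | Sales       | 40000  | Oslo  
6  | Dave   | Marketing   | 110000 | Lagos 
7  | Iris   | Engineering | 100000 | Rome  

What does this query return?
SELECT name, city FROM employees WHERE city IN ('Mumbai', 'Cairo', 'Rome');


Filtering: city IN ('Mumbai', 'Cairo', 'Rome')
Matching: 1 rows

1 rows:
Iris, Rome


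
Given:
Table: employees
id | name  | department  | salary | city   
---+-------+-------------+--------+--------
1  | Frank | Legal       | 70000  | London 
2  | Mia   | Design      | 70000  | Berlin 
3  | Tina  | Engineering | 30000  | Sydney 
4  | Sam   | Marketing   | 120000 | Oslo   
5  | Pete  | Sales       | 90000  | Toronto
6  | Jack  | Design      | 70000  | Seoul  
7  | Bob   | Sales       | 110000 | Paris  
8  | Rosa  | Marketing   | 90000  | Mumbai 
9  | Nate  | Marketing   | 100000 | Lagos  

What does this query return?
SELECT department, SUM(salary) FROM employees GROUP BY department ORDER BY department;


Summing salary within each department:
  Design: 70000 + 70000 = 140000
  Engineering: 30000 = 30000
  Legal: 70000 = 70000
  Marketing: 120000 + 90000 + 100000 = 310000
  Sales: 90000 + 110000 = 200000


5 groups:
Design, 140000
Engineering, 30000
Legal, 70000
Marketing, 310000
Sales, 200000


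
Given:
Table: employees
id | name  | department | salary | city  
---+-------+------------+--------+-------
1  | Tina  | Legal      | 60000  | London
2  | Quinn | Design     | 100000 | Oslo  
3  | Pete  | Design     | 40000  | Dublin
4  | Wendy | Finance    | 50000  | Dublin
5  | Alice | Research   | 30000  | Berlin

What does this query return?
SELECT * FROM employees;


SELECT * returns all 5 rows with all columns

5 rows:
1, Tina, Legal, 60000, London
2, Quinn, Design, 100000, Oslo
3, Pete, Design, 40000, Dublin
4, Wendy, Finance, 50000, Dublin
5, Alice, Research, 30000, Berlin


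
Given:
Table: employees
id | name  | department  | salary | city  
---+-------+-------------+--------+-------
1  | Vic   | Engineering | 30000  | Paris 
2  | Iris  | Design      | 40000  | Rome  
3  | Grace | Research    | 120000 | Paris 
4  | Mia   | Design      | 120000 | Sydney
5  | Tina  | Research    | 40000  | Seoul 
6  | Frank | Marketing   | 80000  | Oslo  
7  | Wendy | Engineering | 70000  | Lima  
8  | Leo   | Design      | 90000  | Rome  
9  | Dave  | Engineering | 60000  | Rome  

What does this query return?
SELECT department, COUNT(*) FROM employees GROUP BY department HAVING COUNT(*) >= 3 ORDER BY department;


Groups with count >= 3:
  Design: 3 -> PASS
  Engineering: 3 -> PASS
  Marketing: 1 -> filtered out
  Research: 2 -> filtered out


2 groups:
Design, 3
Engineering, 3


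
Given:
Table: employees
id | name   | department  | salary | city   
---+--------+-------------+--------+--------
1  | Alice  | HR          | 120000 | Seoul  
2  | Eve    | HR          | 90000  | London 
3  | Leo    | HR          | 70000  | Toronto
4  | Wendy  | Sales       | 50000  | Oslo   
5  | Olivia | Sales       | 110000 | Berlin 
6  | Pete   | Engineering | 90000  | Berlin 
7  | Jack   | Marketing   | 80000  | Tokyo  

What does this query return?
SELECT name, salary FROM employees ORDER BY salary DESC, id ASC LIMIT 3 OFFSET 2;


Sort by salary DESC (id ASC tiebreak), then skip 2 and take 3
Rows 3 through 5

3 rows:
Eve, 90000
Pete, 90000
Jack, 80000


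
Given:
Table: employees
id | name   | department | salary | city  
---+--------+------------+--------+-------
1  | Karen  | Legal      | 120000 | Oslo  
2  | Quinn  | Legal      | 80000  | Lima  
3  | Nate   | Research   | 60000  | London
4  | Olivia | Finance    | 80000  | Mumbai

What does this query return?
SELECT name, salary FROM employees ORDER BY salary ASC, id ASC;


Sorting by salary ASC, then id ASC for ties

4 rows:
Nate, 60000
Quinn, 80000
Olivia, 80000
Karen, 120000


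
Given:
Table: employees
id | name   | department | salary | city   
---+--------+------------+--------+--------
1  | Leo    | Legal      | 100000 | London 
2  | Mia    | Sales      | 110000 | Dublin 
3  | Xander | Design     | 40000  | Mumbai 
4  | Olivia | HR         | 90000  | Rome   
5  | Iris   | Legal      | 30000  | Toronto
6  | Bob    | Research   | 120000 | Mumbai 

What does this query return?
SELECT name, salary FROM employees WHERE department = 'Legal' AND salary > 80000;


Filtering: department = 'Legal' AND salary > 80000
Matching: 1 rows

1 rows:
Leo, 100000


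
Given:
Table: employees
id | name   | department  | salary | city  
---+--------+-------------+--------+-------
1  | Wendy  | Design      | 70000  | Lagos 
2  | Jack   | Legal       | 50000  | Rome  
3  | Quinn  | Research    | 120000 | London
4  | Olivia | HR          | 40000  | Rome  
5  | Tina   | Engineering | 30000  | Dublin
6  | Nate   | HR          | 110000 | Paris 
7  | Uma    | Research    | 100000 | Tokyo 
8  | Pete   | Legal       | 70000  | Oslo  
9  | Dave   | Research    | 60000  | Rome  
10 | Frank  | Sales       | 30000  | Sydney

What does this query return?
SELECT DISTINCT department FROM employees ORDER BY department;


All 'department' values (row order): Design, Legal, Research, HR, Engineering, HR, Research, Legal, Research, Sales
Removing duplicates leaves 6 unique value(s).

6 values:
Design
Engineering
HR
Legal
Research
Sales


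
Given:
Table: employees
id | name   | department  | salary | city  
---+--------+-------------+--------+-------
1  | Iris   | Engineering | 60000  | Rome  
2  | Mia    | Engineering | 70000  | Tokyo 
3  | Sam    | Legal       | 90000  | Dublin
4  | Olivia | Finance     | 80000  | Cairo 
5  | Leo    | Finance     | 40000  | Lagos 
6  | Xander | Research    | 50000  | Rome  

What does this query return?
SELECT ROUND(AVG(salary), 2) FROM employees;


SUM(salary) = 390000
COUNT = 6
ROUND(AVG, 2) = ROUND(390000 / 6, 2) = 65000.0

65000.0


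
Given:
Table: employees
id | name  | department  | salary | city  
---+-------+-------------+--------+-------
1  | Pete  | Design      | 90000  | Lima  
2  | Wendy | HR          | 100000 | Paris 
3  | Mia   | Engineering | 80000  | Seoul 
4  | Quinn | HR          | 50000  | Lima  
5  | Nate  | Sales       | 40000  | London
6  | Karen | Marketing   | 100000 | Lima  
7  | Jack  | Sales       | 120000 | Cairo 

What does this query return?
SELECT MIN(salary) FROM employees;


Salaries: 90000, 100000, 80000, 50000, 40000, 100000, 120000
MIN = 40000

40000


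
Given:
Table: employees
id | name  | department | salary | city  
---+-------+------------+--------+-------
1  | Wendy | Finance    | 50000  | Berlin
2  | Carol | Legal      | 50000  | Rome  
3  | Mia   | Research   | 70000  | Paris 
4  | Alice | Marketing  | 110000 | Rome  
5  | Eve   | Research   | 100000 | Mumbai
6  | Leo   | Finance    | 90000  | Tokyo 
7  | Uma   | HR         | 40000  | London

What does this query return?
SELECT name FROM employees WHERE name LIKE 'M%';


LIKE 'M%' matches names starting with 'M'
Matching: 1

1 rows:
Mia


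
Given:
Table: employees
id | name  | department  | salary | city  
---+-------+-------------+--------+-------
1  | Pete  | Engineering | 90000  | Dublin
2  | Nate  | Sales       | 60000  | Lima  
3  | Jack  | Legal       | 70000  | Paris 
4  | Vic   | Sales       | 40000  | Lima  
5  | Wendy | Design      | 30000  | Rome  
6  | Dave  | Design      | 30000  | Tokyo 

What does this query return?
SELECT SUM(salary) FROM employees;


SUM(salary) = 90000 + 60000 + 70000 + 40000 + 30000 + 30000 = 320000

320000


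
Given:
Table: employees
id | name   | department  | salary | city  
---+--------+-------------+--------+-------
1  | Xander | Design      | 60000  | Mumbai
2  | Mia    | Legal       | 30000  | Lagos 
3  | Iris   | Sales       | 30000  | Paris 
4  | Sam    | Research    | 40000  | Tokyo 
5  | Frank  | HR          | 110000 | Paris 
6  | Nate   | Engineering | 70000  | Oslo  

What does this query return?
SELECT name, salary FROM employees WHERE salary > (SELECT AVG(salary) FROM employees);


Subquery: AVG(salary) = 56666.67
Filtering: salary > 56666.67
  Xander (60000) -> MATCH
  Frank (110000) -> MATCH
  Nate (70000) -> MATCH


3 rows:
Xander, 60000
Frank, 110000
Nate, 70000


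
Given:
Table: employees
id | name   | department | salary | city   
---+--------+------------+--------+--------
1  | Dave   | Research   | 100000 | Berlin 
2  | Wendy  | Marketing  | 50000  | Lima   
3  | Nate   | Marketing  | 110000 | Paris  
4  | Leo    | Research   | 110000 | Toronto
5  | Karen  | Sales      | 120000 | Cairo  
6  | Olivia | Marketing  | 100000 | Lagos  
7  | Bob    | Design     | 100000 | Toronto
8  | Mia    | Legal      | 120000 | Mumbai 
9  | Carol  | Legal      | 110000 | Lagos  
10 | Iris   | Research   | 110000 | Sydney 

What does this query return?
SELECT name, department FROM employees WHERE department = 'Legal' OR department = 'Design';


Filtering: department = 'Legal' OR 'Design'
Matching: 3 rows

3 rows:
Bob, Design
Mia, Legal
Carol, Legal


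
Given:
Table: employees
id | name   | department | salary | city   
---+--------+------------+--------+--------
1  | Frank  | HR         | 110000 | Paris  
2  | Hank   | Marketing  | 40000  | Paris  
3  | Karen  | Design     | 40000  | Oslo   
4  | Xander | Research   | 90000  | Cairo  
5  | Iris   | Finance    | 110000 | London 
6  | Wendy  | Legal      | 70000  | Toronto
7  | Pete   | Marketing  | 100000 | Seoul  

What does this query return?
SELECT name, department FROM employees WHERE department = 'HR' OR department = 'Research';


Filtering: department = 'HR' OR 'Research'
Matching: 2 rows

2 rows:
Frank, HR
Xander, Research


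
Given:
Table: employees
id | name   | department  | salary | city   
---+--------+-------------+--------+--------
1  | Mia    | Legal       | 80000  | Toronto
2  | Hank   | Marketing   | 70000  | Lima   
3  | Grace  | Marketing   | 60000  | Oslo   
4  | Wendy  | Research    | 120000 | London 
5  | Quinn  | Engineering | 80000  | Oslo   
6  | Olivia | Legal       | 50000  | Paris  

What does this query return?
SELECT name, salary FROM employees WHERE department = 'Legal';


Filtering: department = 'Legal'
Matching rows: 2

2 rows:
Mia, 80000
Olivia, 50000


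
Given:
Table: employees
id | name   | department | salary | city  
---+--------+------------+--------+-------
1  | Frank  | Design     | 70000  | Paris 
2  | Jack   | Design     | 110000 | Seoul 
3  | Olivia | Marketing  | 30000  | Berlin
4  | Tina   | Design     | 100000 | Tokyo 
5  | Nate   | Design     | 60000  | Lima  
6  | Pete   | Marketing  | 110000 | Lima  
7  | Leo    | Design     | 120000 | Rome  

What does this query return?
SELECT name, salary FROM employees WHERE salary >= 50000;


Filtering: salary >= 50000
Matching: 6 rows

6 rows:
Frank, 70000
Jack, 110000
Tina, 100000
Nate, 60000
Pete, 110000
Leo, 120000
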